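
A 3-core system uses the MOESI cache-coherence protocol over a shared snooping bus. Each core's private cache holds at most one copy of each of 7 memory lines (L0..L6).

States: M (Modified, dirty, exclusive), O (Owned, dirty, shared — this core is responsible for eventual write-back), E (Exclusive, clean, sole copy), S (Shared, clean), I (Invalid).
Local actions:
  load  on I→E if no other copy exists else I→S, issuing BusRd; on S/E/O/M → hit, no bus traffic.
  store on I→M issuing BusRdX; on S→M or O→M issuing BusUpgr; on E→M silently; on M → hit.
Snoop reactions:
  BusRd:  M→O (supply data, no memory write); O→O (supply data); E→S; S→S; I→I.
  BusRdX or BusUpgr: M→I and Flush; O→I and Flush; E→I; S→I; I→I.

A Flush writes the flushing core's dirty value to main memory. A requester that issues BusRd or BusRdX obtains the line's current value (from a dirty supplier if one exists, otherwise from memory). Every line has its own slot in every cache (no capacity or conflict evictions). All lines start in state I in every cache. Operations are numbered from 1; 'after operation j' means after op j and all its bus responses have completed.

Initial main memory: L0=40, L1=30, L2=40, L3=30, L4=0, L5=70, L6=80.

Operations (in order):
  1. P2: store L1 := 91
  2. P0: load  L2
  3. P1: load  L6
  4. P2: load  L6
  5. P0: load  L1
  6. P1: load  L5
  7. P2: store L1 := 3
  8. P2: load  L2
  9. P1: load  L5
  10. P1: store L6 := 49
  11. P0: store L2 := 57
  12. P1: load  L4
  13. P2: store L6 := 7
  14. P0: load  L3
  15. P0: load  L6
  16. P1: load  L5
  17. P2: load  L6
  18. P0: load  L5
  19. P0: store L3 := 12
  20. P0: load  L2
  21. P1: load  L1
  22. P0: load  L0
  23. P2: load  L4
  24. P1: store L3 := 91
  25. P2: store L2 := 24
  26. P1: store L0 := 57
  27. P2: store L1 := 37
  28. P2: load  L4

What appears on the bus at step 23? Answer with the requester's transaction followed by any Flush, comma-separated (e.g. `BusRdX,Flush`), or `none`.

[1] P2: store L1 := 91 | P0:I, P1:I, P2:M(91) | bus: BusRdX
[2] P0: load  L2 | P0:E(40), P1:I, P2:I | bus: BusRd
[3] P1: load  L6 | P0:I, P1:E(80), P2:I | bus: BusRd
[4] P2: load  L6 | P0:I, P1:S(80), P2:S(80) | bus: BusRd
[5] P0: load  L1 | P0:S(91), P1:I, P2:O(91) | bus: BusRd
[6] P1: load  L5 | P0:I, P1:E(70), P2:I | bus: BusRd
[7] P2: store L1 := 3 | P0:I, P1:I, P2:M(3) | bus: BusUpgr
[8] P2: load  L2 | P0:S(40), P1:I, P2:S(40) | bus: BusRd
[9] P1: load  L5 | P0:I, P1:E(70), P2:I | bus: none
[10] P1: store L6 := 49 | P0:I, P1:M(49), P2:I | bus: BusUpgr
[11] P0: store L2 := 57 | P0:M(57), P1:I, P2:I | bus: BusUpgr
[12] P1: load  L4 | P0:I, P1:E(0), P2:I | bus: BusRd
[13] P2: store L6 := 7 | P0:I, P1:I, P2:M(7) | bus: BusRdX,Flush
[14] P0: load  L3 | P0:E(30), P1:I, P2:I | bus: BusRd
[15] P0: load  L6 | P0:S(7), P1:I, P2:O(7) | bus: BusRd
[16] P1: load  L5 | P0:I, P1:E(70), P2:I | bus: none
[17] P2: load  L6 | P0:S(7), P1:I, P2:O(7) | bus: none
[18] P0: load  L5 | P0:S(70), P1:S(70), P2:I | bus: BusRd
[19] P0: store L3 := 12 | P0:M(12), P1:I, P2:I | bus: none
[20] P0: load  L2 | P0:M(57), P1:I, P2:I | bus: none
[21] P1: load  L1 | P0:I, P1:S(3), P2:O(3) | bus: BusRd
[22] P0: load  L0 | P0:E(40), P1:I, P2:I | bus: BusRd
[23] P2: load  L4 | P0:I, P1:S(0), P2:S(0) | bus: BusRd
[24] P1: store L3 := 91 | P0:I, P1:M(91), P2:I | bus: BusRdX,Flush
[25] P2: store L2 := 24 | P0:I, P1:I, P2:M(24) | bus: BusRdX,Flush
[26] P1: store L0 := 57 | P0:I, P1:M(57), P2:I | bus: BusRdX
[27] P2: store L1 := 37 | P0:I, P1:I, P2:M(37) | bus: BusUpgr
[28] P2: load  L4 | P0:I, P1:S(0), P2:S(0) | bus: none

bus = BusRd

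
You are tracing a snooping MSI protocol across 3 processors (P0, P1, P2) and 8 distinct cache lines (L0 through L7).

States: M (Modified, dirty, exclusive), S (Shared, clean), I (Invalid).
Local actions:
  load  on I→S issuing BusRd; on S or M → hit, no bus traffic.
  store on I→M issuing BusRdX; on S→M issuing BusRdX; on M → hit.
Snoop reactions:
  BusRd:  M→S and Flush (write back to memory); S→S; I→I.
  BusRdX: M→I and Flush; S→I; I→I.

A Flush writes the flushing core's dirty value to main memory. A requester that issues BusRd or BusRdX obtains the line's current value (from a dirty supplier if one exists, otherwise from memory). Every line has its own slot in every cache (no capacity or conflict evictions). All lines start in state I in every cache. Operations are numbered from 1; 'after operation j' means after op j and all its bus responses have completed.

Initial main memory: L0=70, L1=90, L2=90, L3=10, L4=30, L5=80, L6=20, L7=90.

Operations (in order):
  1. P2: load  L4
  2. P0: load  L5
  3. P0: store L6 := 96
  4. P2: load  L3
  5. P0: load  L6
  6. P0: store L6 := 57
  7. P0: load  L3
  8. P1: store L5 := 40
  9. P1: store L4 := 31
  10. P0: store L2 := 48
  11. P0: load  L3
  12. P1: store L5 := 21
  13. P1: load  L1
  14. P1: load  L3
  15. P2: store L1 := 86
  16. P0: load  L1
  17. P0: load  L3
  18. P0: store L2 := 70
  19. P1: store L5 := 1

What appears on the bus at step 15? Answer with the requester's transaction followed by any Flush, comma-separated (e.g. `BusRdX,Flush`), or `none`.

bus = BusRdX

[1] P2: load  L4 | P0:I, P1:I, P2:S(30) | bus: BusRd
[2] P0: load  L5 | P0:S(80), P1:I, P2:I | bus: BusRd
[3] P0: store L6 := 96 | P0:M(96), P1:I, P2:I | bus: BusRdX
[4] P2: load  L3 | P0:I, P1:I, P2:S(10) | bus: BusRd
[5] P0: load  L6 | P0:M(96), P1:I, P2:I | bus: none
[6] P0: store L6 := 57 | P0:M(57), P1:I, P2:I | bus: none
[7] P0: load  L3 | P0:S(10), P1:I, P2:S(10) | bus: BusRd
[8] P1: store L5 := 40 | P0:I, P1:M(40), P2:I | bus: BusRdX
[9] P1: store L4 := 31 | P0:I, P1:M(31), P2:I | bus: BusRdX
[10] P0: store L2 := 48 | P0:M(48), P1:I, P2:I | bus: BusRdX
[11] P0: load  L3 | P0:S(10), P1:I, P2:S(10) | bus: none
[12] P1: store L5 := 21 | P0:I, P1:M(21), P2:I | bus: none
[13] P1: load  L1 | P0:I, P1:S(90), P2:I | bus: BusRd
[14] P1: load  L3 | P0:S(10), P1:S(10), P2:S(10) | bus: BusRd
[15] P2: store L1 := 86 | P0:I, P1:I, P2:M(86) | bus: BusRdX
[16] P0: load  L1 | P0:S(86), P1:I, P2:S(86) | bus: BusRd,Flush
[17] P0: load  L3 | P0:S(10), P1:S(10), P2:S(10) | bus: none
[18] P0: store L2 := 70 | P0:M(70), P1:I, P2:I | bus: none
[19] P1: store L5 := 1 | P0:I, P1:M(1), P2:I | bus: none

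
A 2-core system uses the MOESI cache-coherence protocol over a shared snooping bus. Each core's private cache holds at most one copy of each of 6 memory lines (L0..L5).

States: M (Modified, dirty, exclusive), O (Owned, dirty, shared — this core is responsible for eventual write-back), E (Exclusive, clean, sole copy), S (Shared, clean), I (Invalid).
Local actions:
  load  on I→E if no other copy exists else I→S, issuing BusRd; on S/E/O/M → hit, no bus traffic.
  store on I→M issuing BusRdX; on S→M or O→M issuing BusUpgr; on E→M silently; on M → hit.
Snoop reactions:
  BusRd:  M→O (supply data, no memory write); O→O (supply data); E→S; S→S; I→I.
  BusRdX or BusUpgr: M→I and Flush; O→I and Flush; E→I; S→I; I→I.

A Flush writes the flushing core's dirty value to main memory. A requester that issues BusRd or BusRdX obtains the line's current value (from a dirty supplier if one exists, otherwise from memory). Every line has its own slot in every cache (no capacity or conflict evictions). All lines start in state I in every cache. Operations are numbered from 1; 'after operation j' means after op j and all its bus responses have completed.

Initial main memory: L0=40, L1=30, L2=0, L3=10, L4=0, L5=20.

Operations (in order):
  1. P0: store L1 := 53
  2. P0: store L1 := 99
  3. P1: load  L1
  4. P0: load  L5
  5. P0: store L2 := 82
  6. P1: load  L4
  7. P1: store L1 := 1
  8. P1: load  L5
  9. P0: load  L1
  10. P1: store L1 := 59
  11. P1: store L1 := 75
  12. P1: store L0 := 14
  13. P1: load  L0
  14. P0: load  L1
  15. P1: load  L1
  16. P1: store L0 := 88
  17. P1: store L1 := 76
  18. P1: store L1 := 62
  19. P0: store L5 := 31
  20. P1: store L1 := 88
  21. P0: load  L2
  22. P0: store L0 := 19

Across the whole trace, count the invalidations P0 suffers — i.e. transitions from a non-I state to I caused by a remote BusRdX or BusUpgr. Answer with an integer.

invalidations = 3

step 1: P0: store L1 := 53  ⟶  MI  (L1)  txn=BusRdX  M[L1]=30
step 2: P0: store L1 := 99  ⟶  MI  (L1)  txn=∅  M[L1]=30
step 3: P1: load  L1  ⟶  OS  (L1)  txn=BusRd  M[L1]=30
step 4: P0: load  L5  ⟶  EI  (L5)  txn=BusRd  M[L5]=20
step 5: P0: store L2 := 82  ⟶  MI  (L2)  txn=BusRdX  M[L2]=0
step 6: P1: load  L4  ⟶  IE  (L4)  txn=BusRd  M[L4]=0
step 7: P1: store L1 := 1  ⟶  IM  (L1)  txn=BusUpgr+Flush  M[L1]=99
step 8: P1: load  L5  ⟶  SS  (L5)  txn=BusRd  M[L5]=20
step 9: P0: load  L1  ⟶  SO  (L1)  txn=BusRd  M[L1]=99
step 10: P1: store L1 := 59  ⟶  IM  (L1)  txn=BusUpgr  M[L1]=99
step 11: P1: store L1 := 75  ⟶  IM  (L1)  txn=∅  M[L1]=99
step 12: P1: store L0 := 14  ⟶  IM  (L0)  txn=BusRdX  M[L0]=40
step 13: P1: load  L0  ⟶  IM  (L0)  txn=∅  M[L0]=40
step 14: P0: load  L1  ⟶  SO  (L1)  txn=BusRd  M[L1]=99
step 15: P1: load  L1  ⟶  SO  (L1)  txn=∅  M[L1]=99
step 16: P1: store L0 := 88  ⟶  IM  (L0)  txn=∅  M[L0]=40
step 17: P1: store L1 := 76  ⟶  IM  (L1)  txn=BusUpgr  M[L1]=99
step 18: P1: store L1 := 62  ⟶  IM  (L1)  txn=∅  M[L1]=99
step 19: P0: store L5 := 31  ⟶  MI  (L5)  txn=BusUpgr  M[L5]=20
step 20: P1: store L1 := 88  ⟶  IM  (L1)  txn=∅  M[L1]=99
step 21: P0: load  L2  ⟶  MI  (L2)  txn=∅  M[L2]=0
step 22: P0: store L0 := 19  ⟶  MI  (L0)  txn=BusRdX+Flush  M[L0]=88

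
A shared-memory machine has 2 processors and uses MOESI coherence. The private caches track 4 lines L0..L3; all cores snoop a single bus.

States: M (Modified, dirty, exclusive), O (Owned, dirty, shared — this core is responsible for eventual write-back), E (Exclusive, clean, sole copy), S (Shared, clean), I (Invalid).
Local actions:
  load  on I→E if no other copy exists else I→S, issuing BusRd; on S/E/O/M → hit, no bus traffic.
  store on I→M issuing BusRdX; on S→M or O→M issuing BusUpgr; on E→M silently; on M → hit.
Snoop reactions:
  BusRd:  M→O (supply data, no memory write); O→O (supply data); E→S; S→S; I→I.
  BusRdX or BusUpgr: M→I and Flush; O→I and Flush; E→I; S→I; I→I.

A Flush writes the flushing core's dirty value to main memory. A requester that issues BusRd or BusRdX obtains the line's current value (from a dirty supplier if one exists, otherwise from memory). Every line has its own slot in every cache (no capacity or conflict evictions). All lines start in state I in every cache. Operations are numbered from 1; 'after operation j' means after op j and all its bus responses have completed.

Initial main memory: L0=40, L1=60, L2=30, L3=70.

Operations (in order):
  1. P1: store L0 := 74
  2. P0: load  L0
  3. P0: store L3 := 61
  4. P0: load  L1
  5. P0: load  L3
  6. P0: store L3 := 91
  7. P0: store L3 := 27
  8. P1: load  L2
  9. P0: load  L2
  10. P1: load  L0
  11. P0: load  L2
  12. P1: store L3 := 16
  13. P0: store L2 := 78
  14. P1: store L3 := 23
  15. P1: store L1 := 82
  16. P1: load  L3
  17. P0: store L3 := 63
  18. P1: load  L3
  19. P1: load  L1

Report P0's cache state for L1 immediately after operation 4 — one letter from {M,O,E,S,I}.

[1] P1: store L0 := 74 | P0:I, P1:M(74) | bus: BusRdX
[2] P0: load  L0 | P0:S(74), P1:O(74) | bus: BusRd
[3] P0: store L3 := 61 | P0:M(61), P1:I | bus: BusRdX
[4] P0: load  L1 | P0:E(60), P1:I | bus: BusRd
[5] P0: load  L3 | P0:M(61), P1:I | bus: none
[6] P0: store L3 := 91 | P0:M(91), P1:I | bus: none
[7] P0: store L3 := 27 | P0:M(27), P1:I | bus: none
[8] P1: load  L2 | P0:I, P1:E(30) | bus: BusRd
[9] P0: load  L2 | P0:S(30), P1:S(30) | bus: BusRd
[10] P1: load  L0 | P0:S(74), P1:O(74) | bus: none
[11] P0: load  L2 | P0:S(30), P1:S(30) | bus: none
[12] P1: store L3 := 16 | P0:I, P1:M(16) | bus: BusRdX,Flush
[13] P0: store L2 := 78 | P0:M(78), P1:I | bus: BusUpgr
[14] P1: store L3 := 23 | P0:I, P1:M(23) | bus: none
[15] P1: store L1 := 82 | P0:I, P1:M(82) | bus: BusRdX
[16] P1: load  L3 | P0:I, P1:M(23) | bus: none
[17] P0: store L3 := 63 | P0:M(63), P1:I | bus: BusRdX,Flush
[18] P1: load  L3 | P0:O(63), P1:S(63) | bus: BusRd
[19] P1: load  L1 | P0:I, P1:M(82) | bus: none

state = E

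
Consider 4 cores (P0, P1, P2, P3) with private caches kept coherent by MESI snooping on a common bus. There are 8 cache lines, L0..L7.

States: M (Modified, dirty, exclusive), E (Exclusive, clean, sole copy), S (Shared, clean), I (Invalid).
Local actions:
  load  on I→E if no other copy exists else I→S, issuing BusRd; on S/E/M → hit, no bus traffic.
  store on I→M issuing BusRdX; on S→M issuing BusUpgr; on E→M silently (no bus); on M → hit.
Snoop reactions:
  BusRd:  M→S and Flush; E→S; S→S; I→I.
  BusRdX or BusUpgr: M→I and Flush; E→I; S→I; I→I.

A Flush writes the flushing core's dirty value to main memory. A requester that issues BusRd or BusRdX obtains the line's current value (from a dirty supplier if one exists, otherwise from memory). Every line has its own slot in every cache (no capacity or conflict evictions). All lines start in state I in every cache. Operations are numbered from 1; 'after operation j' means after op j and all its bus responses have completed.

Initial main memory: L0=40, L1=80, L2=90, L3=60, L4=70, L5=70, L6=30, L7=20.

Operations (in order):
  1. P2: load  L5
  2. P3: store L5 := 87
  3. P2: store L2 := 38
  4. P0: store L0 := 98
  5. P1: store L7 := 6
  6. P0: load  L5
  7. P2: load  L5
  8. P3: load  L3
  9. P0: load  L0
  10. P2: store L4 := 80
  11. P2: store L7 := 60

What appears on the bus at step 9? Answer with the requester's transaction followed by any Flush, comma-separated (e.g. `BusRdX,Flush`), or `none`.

bus = none

1. P2: load  L5  bus=[BusRd]  L5: P0=I P1=I P2=E P3=I  mem[L5]=70
2. P3: store L5 := 87  bus=[BusRdX]  L5: P0=I P1=I P2=I P3=M  mem[L5]=70
3. P2: store L2 := 38  bus=[BusRdX]  L2: P0=I P1=I P2=M P3=I  mem[L2]=90
4. P0: store L0 := 98  bus=[BusRdX]  L0: P0=M P1=I P2=I P3=I  mem[L0]=40
5. P1: store L7 := 6  bus=[BusRdX]  L7: P0=I P1=M P2=I P3=I  mem[L7]=20
6. P0: load  L5  bus=[BusRd,Flush]  L5: P0=S P1=I P2=I P3=S  mem[L5]=87
7. P2: load  L5  bus=[BusRd]  L5: P0=S P1=I P2=S P3=S  mem[L5]=87
8. P3: load  L3  bus=[BusRd]  L3: P0=I P1=I P2=I P3=E  mem[L3]=60
9. P0: load  L0  bus=[-]  L0: P0=M P1=I P2=I P3=I  mem[L0]=40
10. P2: store L4 := 80  bus=[BusRdX]  L4: P0=I P1=I P2=M P3=I  mem[L4]=70
11. P2: store L7 := 60  bus=[BusRdX,Flush]  L7: P0=I P1=I P2=M P3=I  mem[L7]=6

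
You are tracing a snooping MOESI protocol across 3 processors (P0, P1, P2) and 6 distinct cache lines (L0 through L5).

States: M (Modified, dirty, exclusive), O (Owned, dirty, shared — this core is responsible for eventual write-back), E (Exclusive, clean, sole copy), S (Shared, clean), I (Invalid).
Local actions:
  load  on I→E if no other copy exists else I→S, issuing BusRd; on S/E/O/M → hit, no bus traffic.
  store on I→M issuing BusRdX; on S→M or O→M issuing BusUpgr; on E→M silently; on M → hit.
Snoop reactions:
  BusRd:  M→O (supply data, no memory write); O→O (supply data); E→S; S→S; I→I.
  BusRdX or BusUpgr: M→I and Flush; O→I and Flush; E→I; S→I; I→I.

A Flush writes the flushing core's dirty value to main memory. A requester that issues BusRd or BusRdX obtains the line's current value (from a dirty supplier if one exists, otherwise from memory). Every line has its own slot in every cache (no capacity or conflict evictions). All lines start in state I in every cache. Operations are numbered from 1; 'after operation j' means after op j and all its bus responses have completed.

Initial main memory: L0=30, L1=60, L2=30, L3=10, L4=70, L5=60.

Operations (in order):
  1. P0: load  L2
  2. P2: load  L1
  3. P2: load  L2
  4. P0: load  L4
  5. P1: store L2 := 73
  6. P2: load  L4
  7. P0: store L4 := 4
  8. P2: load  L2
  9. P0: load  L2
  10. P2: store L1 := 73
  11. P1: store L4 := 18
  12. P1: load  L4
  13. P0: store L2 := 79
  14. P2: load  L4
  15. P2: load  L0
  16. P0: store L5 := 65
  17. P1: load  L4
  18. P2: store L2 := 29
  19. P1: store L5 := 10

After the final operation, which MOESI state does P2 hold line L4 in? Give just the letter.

step 1: P0: load  L2  ⟶  EII  (L2)  txn=BusRd  M[L2]=30
step 2: P2: load  L1  ⟶  IIE  (L1)  txn=BusRd  M[L1]=60
step 3: P2: load  L2  ⟶  SIS  (L2)  txn=BusRd  M[L2]=30
step 4: P0: load  L4  ⟶  EII  (L4)  txn=BusRd  M[L4]=70
step 5: P1: store L2 := 73  ⟶  IMI  (L2)  txn=BusRdX  M[L2]=30
step 6: P2: load  L4  ⟶  SIS  (L4)  txn=BusRd  M[L4]=70
step 7: P0: store L4 := 4  ⟶  MII  (L4)  txn=BusUpgr  M[L4]=70
step 8: P2: load  L2  ⟶  IOS  (L2)  txn=BusRd  M[L2]=30
step 9: P0: load  L2  ⟶  SOS  (L2)  txn=BusRd  M[L2]=30
step 10: P2: store L1 := 73  ⟶  IIM  (L1)  txn=∅  M[L1]=60
step 11: P1: store L4 := 18  ⟶  IMI  (L4)  txn=BusRdX+Flush  M[L4]=4
step 12: P1: load  L4  ⟶  IMI  (L4)  txn=∅  M[L4]=4
step 13: P0: store L2 := 79  ⟶  MII  (L2)  txn=BusUpgr+Flush  M[L2]=73
step 14: P2: load  L4  ⟶  IOS  (L4)  txn=BusRd  M[L4]=4
step 15: P2: load  L0  ⟶  IIE  (L0)  txn=BusRd  M[L0]=30
step 16: P0: store L5 := 65  ⟶  MII  (L5)  txn=BusRdX  M[L5]=60
step 17: P1: load  L4  ⟶  IOS  (L4)  txn=∅  M[L4]=4
step 18: P2: store L2 := 29  ⟶  IIM  (L2)  txn=BusRdX+Flush  M[L2]=79
step 19: P1: store L5 := 10  ⟶  IMI  (L5)  txn=BusRdX+Flush  M[L5]=65

state = S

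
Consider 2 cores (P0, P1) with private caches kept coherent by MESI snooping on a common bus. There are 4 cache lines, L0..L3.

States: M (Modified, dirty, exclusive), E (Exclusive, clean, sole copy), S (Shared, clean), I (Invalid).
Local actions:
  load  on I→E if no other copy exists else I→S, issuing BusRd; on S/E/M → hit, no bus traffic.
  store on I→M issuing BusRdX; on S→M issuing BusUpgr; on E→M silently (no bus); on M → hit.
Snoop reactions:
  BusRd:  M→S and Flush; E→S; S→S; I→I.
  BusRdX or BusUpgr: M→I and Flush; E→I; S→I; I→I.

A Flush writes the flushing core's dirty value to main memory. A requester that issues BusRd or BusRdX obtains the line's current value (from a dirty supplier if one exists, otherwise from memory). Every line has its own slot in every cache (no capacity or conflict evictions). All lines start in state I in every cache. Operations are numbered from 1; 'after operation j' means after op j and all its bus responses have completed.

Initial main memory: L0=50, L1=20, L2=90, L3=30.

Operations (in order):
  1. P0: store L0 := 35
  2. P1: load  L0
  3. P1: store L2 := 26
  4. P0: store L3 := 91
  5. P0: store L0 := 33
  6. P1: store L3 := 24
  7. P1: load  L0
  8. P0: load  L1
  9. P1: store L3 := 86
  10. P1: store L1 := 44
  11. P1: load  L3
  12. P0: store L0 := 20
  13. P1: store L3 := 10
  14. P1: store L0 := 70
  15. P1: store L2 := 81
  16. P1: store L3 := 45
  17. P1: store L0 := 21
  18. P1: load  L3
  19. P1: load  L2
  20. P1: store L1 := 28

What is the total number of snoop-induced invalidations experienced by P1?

invalidations = 2

step 1: P0: store L0 := 35  ⟶  MI  (L0)  txn=BusRdX  M[L0]=50
step 2: P1: load  L0  ⟶  SS  (L0)  txn=BusRd+Flush  M[L0]=35
step 3: P1: store L2 := 26  ⟶  IM  (L2)  txn=BusRdX  M[L2]=90
step 4: P0: store L3 := 91  ⟶  MI  (L3)  txn=BusRdX  M[L3]=30
step 5: P0: store L0 := 33  ⟶  MI  (L0)  txn=BusUpgr  M[L0]=35
step 6: P1: store L3 := 24  ⟶  IM  (L3)  txn=BusRdX+Flush  M[L3]=91
step 7: P1: load  L0  ⟶  SS  (L0)  txn=BusRd+Flush  M[L0]=33
step 8: P0: load  L1  ⟶  EI  (L1)  txn=BusRd  M[L1]=20
step 9: P1: store L3 := 86  ⟶  IM  (L3)  txn=∅  M[L3]=91
step 10: P1: store L1 := 44  ⟶  IM  (L1)  txn=BusRdX  M[L1]=20
step 11: P1: load  L3  ⟶  IM  (L3)  txn=∅  M[L3]=91
step 12: P0: store L0 := 20  ⟶  MI  (L0)  txn=BusUpgr  M[L0]=33
step 13: P1: store L3 := 10  ⟶  IM  (L3)  txn=∅  M[L3]=91
step 14: P1: store L0 := 70  ⟶  IM  (L0)  txn=BusRdX+Flush  M[L0]=20
step 15: P1: store L2 := 81  ⟶  IM  (L2)  txn=∅  M[L2]=90
step 16: P1: store L3 := 45  ⟶  IM  (L3)  txn=∅  M[L3]=91
step 17: P1: store L0 := 21  ⟶  IM  (L0)  txn=∅  M[L0]=20
step 18: P1: load  L3  ⟶  IM  (L3)  txn=∅  M[L3]=91
step 19: P1: load  L2  ⟶  IM  (L2)  txn=∅  M[L2]=90
step 20: P1: store L1 := 28  ⟶  IM  (L1)  txn=∅  M[L1]=20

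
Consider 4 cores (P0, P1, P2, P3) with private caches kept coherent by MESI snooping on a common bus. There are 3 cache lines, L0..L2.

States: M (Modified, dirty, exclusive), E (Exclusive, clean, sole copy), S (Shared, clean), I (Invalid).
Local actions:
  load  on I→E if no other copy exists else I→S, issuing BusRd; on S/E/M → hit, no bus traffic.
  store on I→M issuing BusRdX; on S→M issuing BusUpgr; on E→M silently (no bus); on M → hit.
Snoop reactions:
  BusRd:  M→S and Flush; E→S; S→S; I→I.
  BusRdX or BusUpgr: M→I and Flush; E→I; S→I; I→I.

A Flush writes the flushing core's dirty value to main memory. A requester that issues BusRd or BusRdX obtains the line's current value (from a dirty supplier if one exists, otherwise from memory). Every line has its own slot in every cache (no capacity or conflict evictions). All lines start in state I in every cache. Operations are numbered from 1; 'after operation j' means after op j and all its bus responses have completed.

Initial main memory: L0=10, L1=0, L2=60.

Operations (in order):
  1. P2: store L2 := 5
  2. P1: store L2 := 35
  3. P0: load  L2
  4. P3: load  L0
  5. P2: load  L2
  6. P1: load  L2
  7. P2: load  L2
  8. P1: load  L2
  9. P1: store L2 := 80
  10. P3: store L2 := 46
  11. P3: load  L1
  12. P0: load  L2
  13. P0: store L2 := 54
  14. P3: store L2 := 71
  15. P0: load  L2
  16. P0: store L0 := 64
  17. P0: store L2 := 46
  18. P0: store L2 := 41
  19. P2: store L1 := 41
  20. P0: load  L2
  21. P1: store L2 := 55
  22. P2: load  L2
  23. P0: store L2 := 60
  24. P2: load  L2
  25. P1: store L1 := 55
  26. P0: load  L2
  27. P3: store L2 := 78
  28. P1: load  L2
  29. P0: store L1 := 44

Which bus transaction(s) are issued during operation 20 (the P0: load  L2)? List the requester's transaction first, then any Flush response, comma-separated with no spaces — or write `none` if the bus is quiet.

bus = none

1. P2: store L2 := 5  bus=[BusRdX]  L2: P0=I P1=I P2=M P3=I  mem[L2]=60
2. P1: store L2 := 35  bus=[BusRdX,Flush]  L2: P0=I P1=M P2=I P3=I  mem[L2]=5
3. P0: load  L2  bus=[BusRd,Flush]  L2: P0=S P1=S P2=I P3=I  mem[L2]=35
4. P3: load  L0  bus=[BusRd]  L0: P0=I P1=I P2=I P3=E  mem[L0]=10
5. P2: load  L2  bus=[BusRd]  L2: P0=S P1=S P2=S P3=I  mem[L2]=35
6. P1: load  L2  bus=[-]  L2: P0=S P1=S P2=S P3=I  mem[L2]=35
7. P2: load  L2  bus=[-]  L2: P0=S P1=S P2=S P3=I  mem[L2]=35
8. P1: load  L2  bus=[-]  L2: P0=S P1=S P2=S P3=I  mem[L2]=35
9. P1: store L2 := 80  bus=[BusUpgr]  L2: P0=I P1=M P2=I P3=I  mem[L2]=35
10. P3: store L2 := 46  bus=[BusRdX,Flush]  L2: P0=I P1=I P2=I P3=M  mem[L2]=80
11. P3: load  L1  bus=[BusRd]  L1: P0=I P1=I P2=I P3=E  mem[L1]=0
12. P0: load  L2  bus=[BusRd,Flush]  L2: P0=S P1=I P2=I P3=S  mem[L2]=46
13. P0: store L2 := 54  bus=[BusUpgr]  L2: P0=M P1=I P2=I P3=I  mem[L2]=46
14. P3: store L2 := 71  bus=[BusRdX,Flush]  L2: P0=I P1=I P2=I P3=M  mem[L2]=54
15. P0: load  L2  bus=[BusRd,Flush]  L2: P0=S P1=I P2=I P3=S  mem[L2]=71
16. P0: store L0 := 64  bus=[BusRdX]  L0: P0=M P1=I P2=I P3=I  mem[L0]=10
17. P0: store L2 := 46  bus=[BusUpgr]  L2: P0=M P1=I P2=I P3=I  mem[L2]=71
18. P0: store L2 := 41  bus=[-]  L2: P0=M P1=I P2=I P3=I  mem[L2]=71
19. P2: store L1 := 41  bus=[BusRdX]  L1: P0=I P1=I P2=M P3=I  mem[L1]=0
20. P0: load  L2  bus=[-]  L2: P0=M P1=I P2=I P3=I  mem[L2]=71
21. P1: store L2 := 55  bus=[BusRdX,Flush]  L2: P0=I P1=M P2=I P3=I  mem[L2]=41
22. P2: load  L2  bus=[BusRd,Flush]  L2: P0=I P1=S P2=S P3=I  mem[L2]=55
23. P0: store L2 := 60  bus=[BusRdX]  L2: P0=M P1=I P2=I P3=I  mem[L2]=55
24. P2: load  L2  bus=[BusRd,Flush]  L2: P0=S P1=I P2=S P3=I  mem[L2]=60
25. P1: store L1 := 55  bus=[BusRdX,Flush]  L1: P0=I P1=M P2=I P3=I  mem[L1]=41
26. P0: load  L2  bus=[-]  L2: P0=S P1=I P2=S P3=I  mem[L2]=60
27. P3: store L2 := 78  bus=[BusRdX]  L2: P0=I P1=I P2=I P3=M  mem[L2]=60
28. P1: load  L2  bus=[BusRd,Flush]  L2: P0=I P1=S P2=I P3=S  mem[L2]=78
29. P0: store L1 := 44  bus=[BusRdX,Flush]  L1: P0=M P1=I P2=I P3=I  mem[L1]=55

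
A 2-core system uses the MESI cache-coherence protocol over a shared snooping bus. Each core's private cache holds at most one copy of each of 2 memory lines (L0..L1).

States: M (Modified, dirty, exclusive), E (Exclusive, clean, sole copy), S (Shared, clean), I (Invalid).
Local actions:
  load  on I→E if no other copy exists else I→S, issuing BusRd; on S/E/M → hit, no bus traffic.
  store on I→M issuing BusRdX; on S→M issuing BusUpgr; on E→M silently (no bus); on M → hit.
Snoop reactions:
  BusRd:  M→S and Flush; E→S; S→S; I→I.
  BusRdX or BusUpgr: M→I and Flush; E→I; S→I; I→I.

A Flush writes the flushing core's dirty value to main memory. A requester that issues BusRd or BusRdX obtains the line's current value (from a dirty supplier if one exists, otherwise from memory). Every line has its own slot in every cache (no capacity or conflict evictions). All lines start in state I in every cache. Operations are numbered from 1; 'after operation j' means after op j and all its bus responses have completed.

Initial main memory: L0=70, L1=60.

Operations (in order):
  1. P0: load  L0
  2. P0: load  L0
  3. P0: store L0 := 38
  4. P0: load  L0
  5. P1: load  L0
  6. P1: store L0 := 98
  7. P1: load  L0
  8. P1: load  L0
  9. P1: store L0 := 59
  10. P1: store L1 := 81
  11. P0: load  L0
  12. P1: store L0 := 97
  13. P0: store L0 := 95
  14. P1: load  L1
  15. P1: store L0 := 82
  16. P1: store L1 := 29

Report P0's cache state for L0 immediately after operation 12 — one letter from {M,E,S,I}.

step 1: P0: load  L0  ⟶  EI  (L0)  txn=BusRd  M[L0]=70
step 2: P0: load  L0  ⟶  EI  (L0)  txn=∅  M[L0]=70
step 3: P0: store L0 := 38  ⟶  MI  (L0)  txn=∅  M[L0]=70
step 4: P0: load  L0  ⟶  MI  (L0)  txn=∅  M[L0]=70
step 5: P1: load  L0  ⟶  SS  (L0)  txn=BusRd+Flush  M[L0]=38
step 6: P1: store L0 := 98  ⟶  IM  (L0)  txn=BusUpgr  M[L0]=38
step 7: P1: load  L0  ⟶  IM  (L0)  txn=∅  M[L0]=38
step 8: P1: load  L0  ⟶  IM  (L0)  txn=∅  M[L0]=38
step 9: P1: store L0 := 59  ⟶  IM  (L0)  txn=∅  M[L0]=38
step 10: P1: store L1 := 81  ⟶  IM  (L1)  txn=BusRdX  M[L1]=60
step 11: P0: load  L0  ⟶  SS  (L0)  txn=BusRd+Flush  M[L0]=59
step 12: P1: store L0 := 97  ⟶  IM  (L0)  txn=BusUpgr  M[L0]=59
step 13: P0: store L0 := 95  ⟶  MI  (L0)  txn=BusRdX+Flush  M[L0]=97
step 14: P1: load  L1  ⟶  IM  (L1)  txn=∅  M[L1]=60
step 15: P1: store L0 := 82  ⟶  IM  (L0)  txn=BusRdX+Flush  M[L0]=95
step 16: P1: store L1 := 29  ⟶  IM  (L1)  txn=∅  M[L1]=60

state = I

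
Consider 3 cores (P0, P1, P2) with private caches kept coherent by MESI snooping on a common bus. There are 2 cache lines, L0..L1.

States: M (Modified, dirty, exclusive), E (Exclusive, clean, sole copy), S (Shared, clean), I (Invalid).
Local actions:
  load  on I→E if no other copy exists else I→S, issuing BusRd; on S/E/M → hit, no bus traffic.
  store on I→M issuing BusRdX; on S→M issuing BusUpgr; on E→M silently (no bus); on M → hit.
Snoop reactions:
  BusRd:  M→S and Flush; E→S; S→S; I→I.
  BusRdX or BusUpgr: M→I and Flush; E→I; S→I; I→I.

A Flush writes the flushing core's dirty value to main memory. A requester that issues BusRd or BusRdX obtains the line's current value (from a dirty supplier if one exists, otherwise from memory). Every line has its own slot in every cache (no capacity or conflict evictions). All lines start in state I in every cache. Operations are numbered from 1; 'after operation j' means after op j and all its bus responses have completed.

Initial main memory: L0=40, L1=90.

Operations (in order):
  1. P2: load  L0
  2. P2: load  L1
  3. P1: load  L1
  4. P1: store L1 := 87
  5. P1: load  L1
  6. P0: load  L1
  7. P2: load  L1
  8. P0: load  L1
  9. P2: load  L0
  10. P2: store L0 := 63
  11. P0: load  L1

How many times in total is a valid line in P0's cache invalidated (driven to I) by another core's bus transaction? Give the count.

  op1 P2: load  L0 → I/I/E on L0; bus BusRd; mem=40
  op2 P2: load  L1 → I/I/E on L1; bus BusRd; mem=90
  op3 P1: load  L1 → I/S/S on L1; bus BusRd; mem=90
  op4 P1: store L1 := 87 → I/M/I on L1; bus BusUpgr; mem=90
  op5 P1: load  L1 → I/M/I on L1; bus (none); mem=90
  op6 P0: load  L1 → S/S/I on L1; bus BusRd Flush; mem=87
  op7 P2: load  L1 → S/S/S on L1; bus BusRd; mem=87
  op8 P0: load  L1 → S/S/S on L1; bus (none); mem=87
  op9 P2: load  L0 → I/I/E on L0; bus (none); mem=40
  op10 P2: store L0 := 63 → I/I/M on L0; bus (none); mem=40
  op11 P0: load  L1 → S/S/S on L1; bus (none); mem=87

invalidations = 0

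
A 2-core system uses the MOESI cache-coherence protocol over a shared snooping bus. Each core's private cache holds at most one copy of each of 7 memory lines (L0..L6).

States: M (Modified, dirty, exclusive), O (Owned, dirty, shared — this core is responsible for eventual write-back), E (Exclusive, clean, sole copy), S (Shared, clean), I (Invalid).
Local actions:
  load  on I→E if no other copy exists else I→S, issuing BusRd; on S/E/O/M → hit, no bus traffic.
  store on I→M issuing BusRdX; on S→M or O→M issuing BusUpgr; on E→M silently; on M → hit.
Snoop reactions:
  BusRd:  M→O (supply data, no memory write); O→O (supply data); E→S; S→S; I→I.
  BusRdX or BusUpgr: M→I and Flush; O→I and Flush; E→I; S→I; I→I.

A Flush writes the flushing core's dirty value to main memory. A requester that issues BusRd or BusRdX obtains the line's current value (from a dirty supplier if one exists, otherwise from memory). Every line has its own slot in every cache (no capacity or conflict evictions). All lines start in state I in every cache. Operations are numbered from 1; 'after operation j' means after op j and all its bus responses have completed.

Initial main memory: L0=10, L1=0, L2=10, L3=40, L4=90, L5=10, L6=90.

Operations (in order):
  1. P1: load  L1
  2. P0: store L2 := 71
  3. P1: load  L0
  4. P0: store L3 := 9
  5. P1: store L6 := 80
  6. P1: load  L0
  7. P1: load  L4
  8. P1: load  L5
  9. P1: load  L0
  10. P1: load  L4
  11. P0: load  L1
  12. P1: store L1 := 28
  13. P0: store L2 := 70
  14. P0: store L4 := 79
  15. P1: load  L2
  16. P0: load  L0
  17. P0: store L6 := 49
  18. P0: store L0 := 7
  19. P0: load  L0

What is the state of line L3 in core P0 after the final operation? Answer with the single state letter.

state = M

[1] P1: load  L1 | P0:I, P1:E(0) | bus: BusRd
[2] P0: store L2 := 71 | P0:M(71), P1:I | bus: BusRdX
[3] P1: load  L0 | P0:I, P1:E(10) | bus: BusRd
[4] P0: store L3 := 9 | P0:M(9), P1:I | bus: BusRdX
[5] P1: store L6 := 80 | P0:I, P1:M(80) | bus: BusRdX
[6] P1: load  L0 | P0:I, P1:E(10) | bus: none
[7] P1: load  L4 | P0:I, P1:E(90) | bus: BusRd
[8] P1: load  L5 | P0:I, P1:E(10) | bus: BusRd
[9] P1: load  L0 | P0:I, P1:E(10) | bus: none
[10] P1: load  L4 | P0:I, P1:E(90) | bus: none
[11] P0: load  L1 | P0:S(0), P1:S(0) | bus: BusRd
[12] P1: store L1 := 28 | P0:I, P1:M(28) | bus: BusUpgr
[13] P0: store L2 := 70 | P0:M(70), P1:I | bus: none
[14] P0: store L4 := 79 | P0:M(79), P1:I | bus: BusRdX
[15] P1: load  L2 | P0:O(70), P1:S(70) | bus: BusRd
[16] P0: load  L0 | P0:S(10), P1:S(10) | bus: BusRd
[17] P0: store L6 := 49 | P0:M(49), P1:I | bus: BusRdX,Flush
[18] P0: store L0 := 7 | P0:M(7), P1:I | bus: BusUpgr
[19] P0: load  L0 | P0:M(7), P1:I | bus: none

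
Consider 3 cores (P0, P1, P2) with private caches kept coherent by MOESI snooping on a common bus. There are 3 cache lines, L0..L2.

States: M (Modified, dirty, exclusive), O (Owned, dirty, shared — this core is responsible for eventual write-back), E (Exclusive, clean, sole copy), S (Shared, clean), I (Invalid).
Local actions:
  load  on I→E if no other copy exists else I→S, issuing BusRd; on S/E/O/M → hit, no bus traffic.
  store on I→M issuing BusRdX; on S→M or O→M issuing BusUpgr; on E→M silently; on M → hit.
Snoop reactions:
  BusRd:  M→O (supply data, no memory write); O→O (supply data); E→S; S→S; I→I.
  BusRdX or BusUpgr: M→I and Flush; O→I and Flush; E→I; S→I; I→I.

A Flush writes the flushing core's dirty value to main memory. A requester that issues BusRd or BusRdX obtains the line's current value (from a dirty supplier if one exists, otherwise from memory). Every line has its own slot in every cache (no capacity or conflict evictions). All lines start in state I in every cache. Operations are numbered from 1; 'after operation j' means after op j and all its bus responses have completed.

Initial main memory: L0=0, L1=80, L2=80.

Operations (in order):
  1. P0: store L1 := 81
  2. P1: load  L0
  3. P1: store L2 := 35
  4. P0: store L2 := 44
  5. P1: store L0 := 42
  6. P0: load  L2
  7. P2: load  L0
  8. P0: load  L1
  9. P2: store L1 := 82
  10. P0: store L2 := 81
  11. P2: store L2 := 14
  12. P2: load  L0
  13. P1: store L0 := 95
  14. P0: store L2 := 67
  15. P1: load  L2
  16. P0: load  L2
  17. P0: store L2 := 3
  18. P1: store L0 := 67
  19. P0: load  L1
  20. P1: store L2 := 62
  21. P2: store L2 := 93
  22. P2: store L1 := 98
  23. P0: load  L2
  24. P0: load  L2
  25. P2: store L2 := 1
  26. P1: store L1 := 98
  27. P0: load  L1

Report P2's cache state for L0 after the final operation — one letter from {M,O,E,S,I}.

state = I

1. P0: store L1 := 81  bus=[BusRdX]  L1: P0=M P1=I P2=I  mem[L1]=80
2. P1: load  L0  bus=[BusRd]  L0: P0=I P1=E P2=I  mem[L0]=0
3. P1: store L2 := 35  bus=[BusRdX]  L2: P0=I P1=M P2=I  mem[L2]=80
4. P0: store L2 := 44  bus=[BusRdX,Flush]  L2: P0=M P1=I P2=I  mem[L2]=35
5. P1: store L0 := 42  bus=[-]  L0: P0=I P1=M P2=I  mem[L0]=0
6. P0: load  L2  bus=[-]  L2: P0=M P1=I P2=I  mem[L2]=35
7. P2: load  L0  bus=[BusRd]  L0: P0=I P1=O P2=S  mem[L0]=0
8. P0: load  L1  bus=[-]  L1: P0=M P1=I P2=I  mem[L1]=80
9. P2: store L1 := 82  bus=[BusRdX,Flush]  L1: P0=I P1=I P2=M  mem[L1]=81
10. P0: store L2 := 81  bus=[-]  L2: P0=M P1=I P2=I  mem[L2]=35
11. P2: store L2 := 14  bus=[BusRdX,Flush]  L2: P0=I P1=I P2=M  mem[L2]=81
12. P2: load  L0  bus=[-]  L0: P0=I P1=O P2=S  mem[L0]=0
13. P1: store L0 := 95  bus=[BusUpgr]  L0: P0=I P1=M P2=I  mem[L0]=0
14. P0: store L2 := 67  bus=[BusRdX,Flush]  L2: P0=M P1=I P2=I  mem[L2]=14
15. P1: load  L2  bus=[BusRd]  L2: P0=O P1=S P2=I  mem[L2]=14
16. P0: load  L2  bus=[-]  L2: P0=O P1=S P2=I  mem[L2]=14
17. P0: store L2 := 3  bus=[BusUpgr]  L2: P0=M P1=I P2=I  mem[L2]=14
18. P1: store L0 := 67  bus=[-]  L0: P0=I P1=M P2=I  mem[L0]=0
19. P0: load  L1  bus=[BusRd]  L1: P0=S P1=I P2=O  mem[L1]=81
20. P1: store L2 := 62  bus=[BusRdX,Flush]  L2: P0=I P1=M P2=I  mem[L2]=3
21. P2: store L2 := 93  bus=[BusRdX,Flush]  L2: P0=I P1=I P2=M  mem[L2]=62
22. P2: store L1 := 98  bus=[BusUpgr]  L1: P0=I P1=I P2=M  mem[L1]=81
23. P0: load  L2  bus=[BusRd]  L2: P0=S P1=I P2=O  mem[L2]=62
24. P0: load  L2  bus=[-]  L2: P0=S P1=I P2=O  mem[L2]=62
25. P2: store L2 := 1  bus=[BusUpgr]  L2: P0=I P1=I P2=M  mem[L2]=62
26. P1: store L1 := 98  bus=[BusRdX,Flush]  L1: P0=I P1=M P2=I  mem[L1]=98
27. P0: load  L1  bus=[BusRd]  L1: P0=S P1=O P2=I  mem[L1]=98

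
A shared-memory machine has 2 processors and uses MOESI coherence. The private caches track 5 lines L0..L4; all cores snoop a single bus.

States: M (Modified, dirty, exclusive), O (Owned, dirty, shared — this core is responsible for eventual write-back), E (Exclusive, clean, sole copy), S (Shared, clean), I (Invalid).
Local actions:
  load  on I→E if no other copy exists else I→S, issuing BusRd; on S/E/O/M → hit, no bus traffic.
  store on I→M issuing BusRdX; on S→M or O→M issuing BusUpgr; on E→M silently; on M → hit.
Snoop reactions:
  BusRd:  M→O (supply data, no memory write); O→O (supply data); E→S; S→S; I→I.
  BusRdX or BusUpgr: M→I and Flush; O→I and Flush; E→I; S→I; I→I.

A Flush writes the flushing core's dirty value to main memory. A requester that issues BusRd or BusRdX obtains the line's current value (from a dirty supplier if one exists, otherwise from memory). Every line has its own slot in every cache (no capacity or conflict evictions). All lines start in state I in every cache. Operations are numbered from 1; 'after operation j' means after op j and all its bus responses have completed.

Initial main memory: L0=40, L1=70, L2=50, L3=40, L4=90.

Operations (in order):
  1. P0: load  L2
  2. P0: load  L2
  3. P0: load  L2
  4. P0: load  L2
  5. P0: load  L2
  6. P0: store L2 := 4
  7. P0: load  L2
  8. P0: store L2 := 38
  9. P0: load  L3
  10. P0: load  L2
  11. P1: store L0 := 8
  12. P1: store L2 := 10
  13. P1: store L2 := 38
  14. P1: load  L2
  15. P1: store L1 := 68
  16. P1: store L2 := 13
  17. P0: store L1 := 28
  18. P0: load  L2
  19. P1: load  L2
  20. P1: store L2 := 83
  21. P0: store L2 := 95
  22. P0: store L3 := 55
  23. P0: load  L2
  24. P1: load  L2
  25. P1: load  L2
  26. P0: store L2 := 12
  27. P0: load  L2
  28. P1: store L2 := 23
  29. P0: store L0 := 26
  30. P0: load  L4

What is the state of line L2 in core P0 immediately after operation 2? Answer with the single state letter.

1. P0: load  L2  bus=[BusRd]  L2: P0=E P1=I  mem[L2]=50
2. P0: load  L2  bus=[-]  L2: P0=E P1=I  mem[L2]=50
3. P0: load  L2  bus=[-]  L2: P0=E P1=I  mem[L2]=50
4. P0: load  L2  bus=[-]  L2: P0=E P1=I  mem[L2]=50
5. P0: load  L2  bus=[-]  L2: P0=E P1=I  mem[L2]=50
6. P0: store L2 := 4  bus=[-]  L2: P0=M P1=I  mem[L2]=50
7. P0: load  L2  bus=[-]  L2: P0=M P1=I  mem[L2]=50
8. P0: store L2 := 38  bus=[-]  L2: P0=M P1=I  mem[L2]=50
9. P0: load  L3  bus=[BusRd]  L3: P0=E P1=I  mem[L3]=40
10. P0: load  L2  bus=[-]  L2: P0=M P1=I  mem[L2]=50
11. P1: store L0 := 8  bus=[BusRdX]  L0: P0=I P1=M  mem[L0]=40
12. P1: store L2 := 10  bus=[BusRdX,Flush]  L2: P0=I P1=M  mem[L2]=38
13. P1: store L2 := 38  bus=[-]  L2: P0=I P1=M  mem[L2]=38
14. P1: load  L2  bus=[-]  L2: P0=I P1=M  mem[L2]=38
15. P1: store L1 := 68  bus=[BusRdX]  L1: P0=I P1=M  mem[L1]=70
16. P1: store L2 := 13  bus=[-]  L2: P0=I P1=M  mem[L2]=38
17. P0: store L1 := 28  bus=[BusRdX,Flush]  L1: P0=M P1=I  mem[L1]=68
18. P0: load  L2  bus=[BusRd]  L2: P0=S P1=O  mem[L2]=38
19. P1: load  L2  bus=[-]  L2: P0=S P1=O  mem[L2]=38
20. P1: store L2 := 83  bus=[BusUpgr]  L2: P0=I P1=M  mem[L2]=38
21. P0: store L2 := 95  bus=[BusRdX,Flush]  L2: P0=M P1=I  mem[L2]=83
22. P0: store L3 := 55  bus=[-]  L3: P0=M P1=I  mem[L3]=40
23. P0: load  L2  bus=[-]  L2: P0=M P1=I  mem[L2]=83
24. P1: load  L2  bus=[BusRd]  L2: P0=O P1=S  mem[L2]=83
25. P1: load  L2  bus=[-]  L2: P0=O P1=S  mem[L2]=83
26. P0: store L2 := 12  bus=[BusUpgr]  L2: P0=M P1=I  mem[L2]=83
27. P0: load  L2  bus=[-]  L2: P0=M P1=I  mem[L2]=83
28. P1: store L2 := 23  bus=[BusRdX,Flush]  L2: P0=I P1=M  mem[L2]=12
29. P0: store L0 := 26  bus=[BusRdX,Flush]  L0: P0=M P1=I  mem[L0]=8
30. P0: load  L4  bus=[BusRd]  L4: P0=E P1=I  mem[L4]=90

state = E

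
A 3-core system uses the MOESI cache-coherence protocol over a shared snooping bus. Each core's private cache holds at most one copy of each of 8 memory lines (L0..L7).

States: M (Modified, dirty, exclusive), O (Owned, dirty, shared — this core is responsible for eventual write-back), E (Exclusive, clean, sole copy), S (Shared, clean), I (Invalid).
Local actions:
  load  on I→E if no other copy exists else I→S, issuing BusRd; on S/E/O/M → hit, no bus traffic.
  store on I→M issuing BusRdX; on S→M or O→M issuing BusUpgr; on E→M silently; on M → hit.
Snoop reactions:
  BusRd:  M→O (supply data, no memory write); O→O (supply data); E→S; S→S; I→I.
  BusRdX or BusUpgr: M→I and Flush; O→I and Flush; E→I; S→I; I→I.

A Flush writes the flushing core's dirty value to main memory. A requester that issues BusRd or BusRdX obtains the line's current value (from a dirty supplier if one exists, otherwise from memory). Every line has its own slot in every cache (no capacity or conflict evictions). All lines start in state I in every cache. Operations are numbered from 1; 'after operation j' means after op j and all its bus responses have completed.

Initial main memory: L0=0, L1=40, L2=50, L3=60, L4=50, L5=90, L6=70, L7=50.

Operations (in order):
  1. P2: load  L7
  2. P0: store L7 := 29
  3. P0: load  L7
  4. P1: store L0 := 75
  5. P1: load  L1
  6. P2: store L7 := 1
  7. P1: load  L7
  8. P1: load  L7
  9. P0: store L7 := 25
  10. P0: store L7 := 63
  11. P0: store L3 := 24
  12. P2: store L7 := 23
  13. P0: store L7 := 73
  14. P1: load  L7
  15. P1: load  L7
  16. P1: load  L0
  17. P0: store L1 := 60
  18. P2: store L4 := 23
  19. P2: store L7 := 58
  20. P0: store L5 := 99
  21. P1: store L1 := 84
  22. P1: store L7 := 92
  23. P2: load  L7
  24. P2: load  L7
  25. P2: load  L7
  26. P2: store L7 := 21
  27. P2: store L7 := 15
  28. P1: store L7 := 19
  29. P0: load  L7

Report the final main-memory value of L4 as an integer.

memory[L4] = 50

step 1: P2: load  L7  ⟶  IIE  (L7)  txn=BusRd  M[L7]=50
step 2: P0: store L7 := 29  ⟶  MII  (L7)  txn=BusRdX  M[L7]=50
step 3: P0: load  L7  ⟶  MII  (L7)  txn=∅  M[L7]=50
step 4: P1: store L0 := 75  ⟶  IMI  (L0)  txn=BusRdX  M[L0]=0
step 5: P1: load  L1  ⟶  IEI  (L1)  txn=BusRd  M[L1]=40
step 6: P2: store L7 := 1  ⟶  IIM  (L7)  txn=BusRdX+Flush  M[L7]=29
step 7: P1: load  L7  ⟶  ISO  (L7)  txn=BusRd  M[L7]=29
step 8: P1: load  L7  ⟶  ISO  (L7)  txn=∅  M[L7]=29
step 9: P0: store L7 := 25  ⟶  MII  (L7)  txn=BusRdX+Flush  M[L7]=1
step 10: P0: store L7 := 63  ⟶  MII  (L7)  txn=∅  M[L7]=1
step 11: P0: store L3 := 24  ⟶  MII  (L3)  txn=BusRdX  M[L3]=60
step 12: P2: store L7 := 23  ⟶  IIM  (L7)  txn=BusRdX+Flush  M[L7]=63
step 13: P0: store L7 := 73  ⟶  MII  (L7)  txn=BusRdX+Flush  M[L7]=23
step 14: P1: load  L7  ⟶  OSI  (L7)  txn=BusRd  M[L7]=23
step 15: P1: load  L7  ⟶  OSI  (L7)  txn=∅  M[L7]=23
step 16: P1: load  L0  ⟶  IMI  (L0)  txn=∅  M[L0]=0
step 17: P0: store L1 := 60  ⟶  MII  (L1)  txn=BusRdX  M[L1]=40
step 18: P2: store L4 := 23  ⟶  IIM  (L4)  txn=BusRdX  M[L4]=50
step 19: P2: store L7 := 58  ⟶  IIM  (L7)  txn=BusRdX+Flush  M[L7]=73
step 20: P0: store L5 := 99  ⟶  MII  (L5)  txn=BusRdX  M[L5]=90
step 21: P1: store L1 := 84  ⟶  IMI  (L1)  txn=BusRdX+Flush  M[L1]=60
step 22: P1: store L7 := 92  ⟶  IMI  (L7)  txn=BusRdX+Flush  M[L7]=58
step 23: P2: load  L7  ⟶  IOS  (L7)  txn=BusRd  M[L7]=58
step 24: P2: load  L7  ⟶  IOS  (L7)  txn=∅  M[L7]=58
step 25: P2: load  L7  ⟶  IOS  (L7)  txn=∅  M[L7]=58
step 26: P2: store L7 := 21  ⟶  IIM  (L7)  txn=BusUpgr+Flush  M[L7]=92
step 27: P2: store L7 := 15  ⟶  IIM  (L7)  txn=∅  M[L7]=92
step 28: P1: store L7 := 19  ⟶  IMI  (L7)  txn=BusRdX+Flush  M[L7]=15
step 29: P0: load  L7  ⟶  SOI  (L7)  txn=BusRd  M[L7]=15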